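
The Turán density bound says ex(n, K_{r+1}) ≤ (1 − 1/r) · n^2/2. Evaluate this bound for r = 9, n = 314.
Turán density bound = (8/9) · 314^2/2 = 394384/9 ≈ 43820.4444

Turán's theorem: ex(n, K_{r+1}) is achieved by the complete r-partite Turán graph T(n, r) with parts as balanced as possible, and is at most (1 − 1/r) · n^2/2. For r = 9, n = 314: the density bound is (8/9) · 98596/2 = 394384/9 ≈ 43820.4444. The integer-valued extremum is e(T(314, 9)) = 43820, which is strictly less than the density bound 394384/9 since 9 ∤ 314 (the parts of T(314, 9) cannot all be equal).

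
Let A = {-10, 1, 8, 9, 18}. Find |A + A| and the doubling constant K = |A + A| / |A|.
K = |A + A| / |A| = 15/5 = 3

Enumerate A + A = {a + b : a, b ∈ A}. With |A| = 5, there are |A|^2 = 25 ordered sum pairs; collecting distinct values, A + A = {-20, -9, -2, -1, 2, 8, 9, 10, 16, 17, 18, 19, 26, 27, 36}, so |A + A| = 15. Thus K = 15/5 = 3. For comparison, the minimum possible |A + A| over all 5-element sets is 2·5 − 1 = 9 (so min K = 9/5), attained only by arithmetic progressions.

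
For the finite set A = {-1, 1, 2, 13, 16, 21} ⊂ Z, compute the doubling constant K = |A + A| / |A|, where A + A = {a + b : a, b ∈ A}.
K = |A + A| / |A| = 20/6 = 10/3

Enumerate A + A = {a + b : a, b ∈ A}. With |A| = 6, there are |A|^2 = 36 ordered sum pairs; collecting distinct values, A + A = {-2, 0, 1, 2, 3, 4, 12, 14, 15, 17, 18, 20, 22, 23, 26, 29, 32, 34, 37, 42}, so |A + A| = 20. Thus K = 20/6 = 10/3. For comparison, the minimum possible |A + A| over all 6-element sets is 2·6 − 1 = 11 (so min K = 11/6), attained only by arithmetic progressions.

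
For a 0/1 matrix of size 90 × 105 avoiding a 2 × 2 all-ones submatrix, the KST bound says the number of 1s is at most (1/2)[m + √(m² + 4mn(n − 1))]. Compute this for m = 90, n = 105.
z(90, 105; 2, 2) ≤ (1/2)[90 + √(90² + 4·90·105·104)] = (1/2)[90 + √3939300] = 1037.3835

Kővári–Sós–Turán: let r_1, ..., r_90 be the row sums and z = Σ r_i the total number of 1s. Each pair of columns can share at most one row with both entries 1 (else a 2×2 all-ones block appears), so Σ_i C(r_i, 2) ≤ C(105, 2) = 5460. By convexity Σ_i C(r_i, 2) ≥ 90·C(z/90, 2) = z(z − 90)/(2·90), giving z² − 90z − 90·105·104 ≤ 0 and hence z ≤ (1/2)[90 + √(8100 + 4·982800)] = (1/2)[90 + √3939300] ≈ (1/2)(90 + 1984.767) = 1037.3835.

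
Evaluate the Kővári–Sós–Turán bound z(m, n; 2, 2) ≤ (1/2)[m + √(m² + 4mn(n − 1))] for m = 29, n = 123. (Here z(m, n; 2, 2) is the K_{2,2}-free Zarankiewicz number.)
z(29, 123; 2, 2) ≤ (1/2)[29 + √(29² + 4·29·123·122)] = (1/2)[29 + √1741537] = 674.3365

Kővári–Sós–Turán: let r_1, ..., r_29 be the row sums and z = Σ r_i the total number of 1s. Each pair of columns can share at most one row with both entries 1 (else a 2×2 all-ones block appears), so Σ_i C(r_i, 2) ≤ C(123, 2) = 7503. By convexity Σ_i C(r_i, 2) ≥ 29·C(z/29, 2) = z(z − 29)/(2·29), giving z² − 29z − 29·123·122 ≤ 0 and hence z ≤ (1/2)[29 + √(841 + 4·435174)] = (1/2)[29 + √1741537] ≈ (1/2)(29 + 1319.6731) = 674.3365.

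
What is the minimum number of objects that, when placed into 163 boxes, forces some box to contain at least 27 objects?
n = (27 − 1)·163 + 1 = 4239

By the generalised pigeonhole principle, to guarantee some box contains ≥ r objects we need more than (r − 1) · k objects total. Threshold: n = (r − 1) · k + 1. With r = 27 and k = 163: n = 26 · 163 + 1 = 4238 + 1 = 4239. For n = 4238 = 26 · 163, we can put exactly 26 objects in every box, avoiding 27 in any single one — so 4239 is tight.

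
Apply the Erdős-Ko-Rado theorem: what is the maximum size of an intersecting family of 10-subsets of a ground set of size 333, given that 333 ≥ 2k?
max |F| = C(332, 9) = 121054363920675900

Erdős-Ko-Rado (1961): when n ≥ 2k, max |F| = C(n−1, k−1). The bound is attained by the star {A : i ∈ A} for any fixed i ∈ [n]. Here C(333−1, 10−1) = C(332, 9) = 121054363920675900.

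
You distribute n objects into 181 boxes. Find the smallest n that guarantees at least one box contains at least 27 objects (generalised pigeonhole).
n = (27 − 1)·181 + 1 = 4707

By the generalised pigeonhole principle, to guarantee some box contains ≥ r objects we need more than (r − 1) · k objects total. Threshold: n = (r − 1) · k + 1. With r = 27 and k = 181: n = 26 · 181 + 1 = 4706 + 1 = 4707. For n = 4706 = 26 · 181, we can put exactly 26 objects in every box, avoiding 27 in any single one — so 4707 is tight.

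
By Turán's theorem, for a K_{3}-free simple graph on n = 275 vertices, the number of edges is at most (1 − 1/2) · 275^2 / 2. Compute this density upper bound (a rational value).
Turán density bound = (1/2) · 275^2/2 = 75625/4 ≈ 18906.25

Turán's theorem: ex(n, K_{r+1}) is achieved by the complete r-partite Turán graph T(n, r) with parts as balanced as possible, and is at most (1 − 1/r) · n^2/2. For r = 2, n = 275: the density bound is (1/2) · 75625/2 = 75625/4 ≈ 18906.25. The integer-valued extremum is e(T(275, 2)) = 18906, which is strictly less than the density bound 75625/4 since 2 ∤ 275 (the parts of T(275, 2) cannot all be equal).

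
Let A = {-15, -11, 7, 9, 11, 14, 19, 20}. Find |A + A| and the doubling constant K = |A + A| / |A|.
K = |A + A| / |A| = 33/8

Enumerate A + A = {a + b : a, b ∈ A}. With |A| = 8, there are |A|^2 = 64 ordered sum pairs; collecting distinct values, A + A = {-30, -26, -22, -8, -6, -4, -2, -1, 0, 3, 4, 5, 8, 9, 14, 16, 18, 20, 21, 22, 23, 25, 26, 27, 28, 29, 30, 31, 33, 34, 38, 39, 40}, so |A + A| = 33. Thus K = 33/8. For comparison, the minimum possible |A + A| over all 8-element sets is 2·8 − 1 = 15 (so min K = 15/8), attained only by arithmetic progressions.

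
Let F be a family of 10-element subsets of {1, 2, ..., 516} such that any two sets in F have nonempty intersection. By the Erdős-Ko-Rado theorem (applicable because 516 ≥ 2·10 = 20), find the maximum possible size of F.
max |F| = C(515, 9) = 6545987496616226880

Erdős-Ko-Rado (1961): when n ≥ 2k, max |F| = C(n−1, k−1). The bound is attained by the star {A : i ∈ A} for any fixed i ∈ [n]. Here C(516−1, 10−1) = C(515, 9) = 6545987496616226880.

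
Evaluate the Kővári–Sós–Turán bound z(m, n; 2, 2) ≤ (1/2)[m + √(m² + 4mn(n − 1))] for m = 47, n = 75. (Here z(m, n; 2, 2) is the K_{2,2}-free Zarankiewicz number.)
z(47, 75; 2, 2) ≤ (1/2)[47 + √(47² + 4·47·75·74)] = (1/2)[47 + √1045609] = 534.7751

Kővári–Sós–Turán: let r_1, ..., r_47 be the row sums and z = Σ r_i the total number of 1s. Each pair of columns can share at most one row with both entries 1 (else a 2×2 all-ones block appears), so Σ_i C(r_i, 2) ≤ C(75, 2) = 2775. By convexity Σ_i C(r_i, 2) ≥ 47·C(z/47, 2) = z(z − 47)/(2·47), giving z² − 47z − 47·75·74 ≤ 0 and hence z ≤ (1/2)[47 + √(2209 + 4·260850)] = (1/2)[47 + √1045609] ≈ (1/2)(47 + 1022.5502) = 534.7751.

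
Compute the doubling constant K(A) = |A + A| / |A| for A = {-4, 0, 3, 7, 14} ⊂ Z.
K = |A + A| / |A| = 12/5

Enumerate A + A = {a + b : a, b ∈ A}. With |A| = 5, there are |A|^2 = 25 ordered sum pairs; collecting distinct values, A + A = {-8, -4, -1, 0, 3, 6, 7, 10, 14, 17, 21, 28}, so |A + A| = 12. Thus K = 12/5. For comparison, the minimum possible |A + A| over all 5-element sets is 2·5 − 1 = 9 (so min K = 9/5), attained only by arithmetic progressions.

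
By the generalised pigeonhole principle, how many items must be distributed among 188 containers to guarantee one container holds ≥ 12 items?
n = (12 − 1)·188 + 1 = 2069

By the generalised pigeonhole principle, to guarantee some box contains ≥ r objects we need more than (r − 1) · k objects total. Threshold: n = (r − 1) · k + 1. With r = 12 and k = 188: n = 11 · 188 + 1 = 2068 + 1 = 2069. For n = 2068 = 11 · 188, we can put exactly 11 objects in every box, avoiding 12 in any single one — so 2069 is tight.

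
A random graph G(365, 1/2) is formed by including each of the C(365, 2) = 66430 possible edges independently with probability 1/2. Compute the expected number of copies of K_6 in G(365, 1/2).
E[# K_6] = C(365, 6) · (1/2)^C(6, 2) = 3151277509380 / 2^15 = 787819377345/8192 ≈ 96169357.586060

For each 6-subset S of vertices (there are C(365, 6) = 3151277509380 such S), let X_S = 1 if S induces a K_6 (all C(6, 2) = 15 edges present). Then P(X_S = 1) = (1/2)^15 = 1/32768. By linearity of expectation, E[# K_6] = C(365, 6) · (1/2)^15 = 3151277509380 / 32768 = 787819377345/8192 ≈ 96169357.586060.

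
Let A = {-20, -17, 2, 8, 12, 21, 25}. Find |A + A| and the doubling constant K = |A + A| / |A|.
K = |A + A| / |A| = 26/7

Enumerate A + A = {a + b : a, b ∈ A}. With |A| = 7, there are |A|^2 = 49 ordered sum pairs; collecting distinct values, A + A = {-40, -37, -34, -18, -15, -12, -9, -8, -5, 1, 4, 5, 8, 10, 14, 16, 20, 23, 24, 27, 29, 33, 37, 42, 46, 50}, so |A + A| = 26. Thus K = 26/7. For comparison, the minimum possible |A + A| over all 7-element sets is 2·7 − 1 = 13 (so min K = 13/7), attained only by arithmetic progressions.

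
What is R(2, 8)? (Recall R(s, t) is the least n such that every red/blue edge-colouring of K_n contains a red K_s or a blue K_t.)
R(2, 8) = 8

R(2, k) = k for all k ≥ 2: in a 2-colouring of K_k, either some edge is red (a red K_2) or all edges are blue (a blue K_k). And K_{7} coloured all-blue has no blue K_8, so R(2, 8) > 7. Hence R(2, 8) = 8.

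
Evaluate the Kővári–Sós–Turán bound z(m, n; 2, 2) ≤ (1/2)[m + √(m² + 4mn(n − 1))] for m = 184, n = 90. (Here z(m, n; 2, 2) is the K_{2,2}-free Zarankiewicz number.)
z(184, 90; 2, 2) ≤ (1/2)[184 + √(184² + 4·184·90·89)] = (1/2)[184 + √5929216] = 1309.4991

Kővári–Sós–Turán: let r_1, ..., r_184 be the row sums and z = Σ r_i the total number of 1s. Each pair of columns can share at most one row with both entries 1 (else a 2×2 all-ones block appears), so Σ_i C(r_i, 2) ≤ C(90, 2) = 4005. By convexity Σ_i C(r_i, 2) ≥ 184·C(z/184, 2) = z(z − 184)/(2·184), giving z² − 184z − 184·90·89 ≤ 0 and hence z ≤ (1/2)[184 + √(33856 + 4·1473840)] = (1/2)[184 + √5929216] ≈ (1/2)(184 + 2434.9982) = 1309.4991.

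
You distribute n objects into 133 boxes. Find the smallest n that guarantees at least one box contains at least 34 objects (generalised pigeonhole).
n = (34 − 1)·133 + 1 = 4390

By the generalised pigeonhole principle, to guarantee some box contains ≥ r objects we need more than (r − 1) · k objects total. Threshold: n = (r − 1) · k + 1. With r = 34 and k = 133: n = 33 · 133 + 1 = 4389 + 1 = 4390. For n = 4389 = 33 · 133, we can put exactly 33 objects in every box, avoiding 34 in any single one — so 4390 is tight.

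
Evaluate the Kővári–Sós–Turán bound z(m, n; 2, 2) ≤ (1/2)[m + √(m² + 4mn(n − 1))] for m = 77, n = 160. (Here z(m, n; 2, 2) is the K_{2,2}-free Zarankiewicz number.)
z(77, 160; 2, 2) ≤ (1/2)[77 + √(77² + 4·77·160·159)] = (1/2)[77 + √7841449] = 1438.6294

Kővári–Sós–Turán: let r_1, ..., r_77 be the row sums and z = Σ r_i the total number of 1s. Each pair of columns can share at most one row with both entries 1 (else a 2×2 all-ones block appears), so Σ_i C(r_i, 2) ≤ C(160, 2) = 12720. By convexity Σ_i C(r_i, 2) ≥ 77·C(z/77, 2) = z(z − 77)/(2·77), giving z² − 77z − 77·160·159 ≤ 0 and hence z ≤ (1/2)[77 + √(5929 + 4·1958880)] = (1/2)[77 + √7841449] ≈ (1/2)(77 + 2800.2587) = 1438.6294.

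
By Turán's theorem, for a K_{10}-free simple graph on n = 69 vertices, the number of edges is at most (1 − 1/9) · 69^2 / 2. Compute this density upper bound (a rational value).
Turán density bound = (8/9) · 69^2/2 = 2116

Turán's theorem: ex(n, K_{r+1}) is achieved by the complete r-partite Turán graph T(n, r) with parts as balanced as possible, and is at most (1 − 1/r) · n^2/2. For r = 9, n = 69: the density bound is (8/9) · 4761/2 = 2116. The integer-valued extremum is e(T(69, 9)) = 2115, which is strictly less than the density bound 2116 since 9 ∤ 69 (the parts of T(69, 9) cannot all be equal).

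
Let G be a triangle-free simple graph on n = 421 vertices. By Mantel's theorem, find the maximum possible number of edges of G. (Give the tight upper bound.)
ex(421, K_3) = ⌊421^2/4⌋ = 44310

Mantel (1907): a triangle-free graph on n vertices has at most ⌊n^2/4⌋ edges, with equality for the complete bipartite graph K_{⌊n/2⌋, ⌈n/2⌉}. For n = 421: ⌊421^2/4⌋ = ⌊177241/4⌋ = 44310. The extremal graph is K_{210, 211}, which has 210·211 = 44310 edges.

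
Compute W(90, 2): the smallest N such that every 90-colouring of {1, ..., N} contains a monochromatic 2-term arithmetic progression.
W(90, 2) = 90 + 1 = 91

A 2-term AP is any pair of integers, so a monochromatic 2-AP exists iff some colour is used at least twice. With 90 colours, the colouring i ↦ i on {1, ..., 90} uses each colour once, avoiding any monochromatic pair, so W(90, 2) > 90. For {1, ..., 91}, pigeonhole forces two integers of the same colour, which form a monochromatic 2-AP. Hence W(90, 2) = 91.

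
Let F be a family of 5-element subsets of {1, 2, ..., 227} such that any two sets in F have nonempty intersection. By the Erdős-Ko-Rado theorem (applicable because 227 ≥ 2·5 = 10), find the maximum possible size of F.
max |F| = C(226, 4) = 105835800

The Erdős-Ko-Rado theorem states: for n ≥ 2k, an intersecting family of k-subsets of an n-element set has size at most C(n − 1, k − 1), with equality for 'star' families {A ⊆ [n] : |A| = k, i ∈ A} (fix an element i). For n = 227, k = 5: C(226, 4) = 105835800.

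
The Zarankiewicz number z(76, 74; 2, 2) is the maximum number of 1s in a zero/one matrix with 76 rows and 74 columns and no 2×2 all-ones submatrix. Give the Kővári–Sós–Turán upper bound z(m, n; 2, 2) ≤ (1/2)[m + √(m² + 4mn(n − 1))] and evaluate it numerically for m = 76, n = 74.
z(76, 74; 2, 2) ≤ (1/2)[76 + √(76² + 4·76·74·73)] = (1/2)[76 + √1647984] = 679.8691

Kővári–Sós–Turán: let r_1, ..., r_76 be the row sums and z = Σ r_i the total number of 1s. Each pair of columns can share at most one row with both entries 1 (else a 2×2 all-ones block appears), so Σ_i C(r_i, 2) ≤ C(74, 2) = 2701. By convexity Σ_i C(r_i, 2) ≥ 76·C(z/76, 2) = z(z − 76)/(2·76), giving z² − 76z − 76·74·73 ≤ 0 and hence z ≤ (1/2)[76 + √(5776 + 4·410552)] = (1/2)[76 + √1647984] ≈ (1/2)(76 + 1283.7383) = 679.8691.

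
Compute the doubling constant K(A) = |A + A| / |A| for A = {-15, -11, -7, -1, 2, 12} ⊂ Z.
K = |A + A| / |A| = 19/6

Enumerate A + A = {a + b : a, b ∈ A}. With |A| = 6, there are |A|^2 = 36 ordered sum pairs; collecting distinct values, A + A = {-30, -26, -22, -18, -16, -14, -13, -12, -9, -8, -5, -3, -2, 1, 4, 5, 11, 14, 24}, so |A + A| = 19. Thus K = 19/6. For comparison, the minimum possible |A + A| over all 6-element sets is 2·6 − 1 = 11 (so min K = 11/6), attained only by arithmetic progressions.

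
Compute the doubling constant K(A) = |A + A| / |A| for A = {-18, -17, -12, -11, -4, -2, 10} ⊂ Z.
K = |A + A| / |A| = 25/7

Enumerate A + A = {a + b : a, b ∈ A}. With |A| = 7, there are |A|^2 = 49 ordered sum pairs; collecting distinct values, A + A = {-36, -35, -34, -30, -29, -28, -24, -23, -22, -21, -20, -19, -16, -15, -14, -13, -8, -7, -6, -4, -2, -1, 6, 8, 20}, so |A + A| = 25. Thus K = 25/7. For comparison, the minimum possible |A + A| over all 7-element sets is 2·7 − 1 = 13 (so min K = 13/7), attained only by arithmetic progressions.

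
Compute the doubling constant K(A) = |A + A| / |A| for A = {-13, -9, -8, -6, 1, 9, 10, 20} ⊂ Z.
K = |A + A| / |A| = 32/8 = 4

Enumerate A + A = {a + b : a, b ∈ A}. With |A| = 8, there are |A|^2 = 64 ordered sum pairs; collecting distinct values, A + A = {-26, -22, -21, -19, -18, -17, -16, -15, -14, -12, -8, -7, -5, -4, -3, 0, 1, 2, 3, 4, 7, 10, 11, 12, 14, 18, 19, 20, 21, 29, 30, 40}, so |A + A| = 32. Thus K = 32/8 = 4. For comparison, the minimum possible |A + A| over all 8-element sets is 2·8 − 1 = 15 (so min K = 15/8), attained only by arithmetic progressions.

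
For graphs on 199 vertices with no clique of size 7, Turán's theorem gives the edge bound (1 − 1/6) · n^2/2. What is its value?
Turán density bound = (5/6) · 199^2/2 = 198005/12 ≈ 16500.4167

Turán's theorem: ex(n, K_{r+1}) is achieved by the complete r-partite Turán graph T(n, r) with parts as balanced as possible, and is at most (1 − 1/r) · n^2/2. For r = 6, n = 199: the density bound is (5/6) · 39601/2 = 198005/12 ≈ 16500.4167. The integer-valued extremum is e(T(199, 6)) = 16500, which is strictly less than the density bound 198005/12 since 6 ∤ 199 (the parts of T(199, 6) cannot all be equal).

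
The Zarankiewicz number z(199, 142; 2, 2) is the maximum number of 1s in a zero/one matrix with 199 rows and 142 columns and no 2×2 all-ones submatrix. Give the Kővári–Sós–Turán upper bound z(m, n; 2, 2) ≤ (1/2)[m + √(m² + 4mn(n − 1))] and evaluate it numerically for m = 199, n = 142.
z(199, 142; 2, 2) ≤ (1/2)[199 + √(199² + 4·199·142·141)] = (1/2)[199 + √15977113] = 2098.0691

Kővári–Sós–Turán: let r_1, ..., r_199 be the row sums and z = Σ r_i the total number of 1s. Each pair of columns can share at most one row with both entries 1 (else a 2×2 all-ones block appears), so Σ_i C(r_i, 2) ≤ C(142, 2) = 10011. By convexity Σ_i C(r_i, 2) ≥ 199·C(z/199, 2) = z(z − 199)/(2·199), giving z² − 199z − 199·142·141 ≤ 0 and hence z ≤ (1/2)[199 + √(39601 + 4·3984378)] = (1/2)[199 + √15977113] ≈ (1/2)(199 + 3997.1381) = 2098.0691.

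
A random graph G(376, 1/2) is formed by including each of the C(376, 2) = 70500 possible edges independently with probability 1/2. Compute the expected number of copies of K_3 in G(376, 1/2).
E[# K_3] = C(376, 3) · (1/2)^C(3, 2) = 8789000 / 2^3 = 1098625

For each 3-subset S of vertices (there are C(376, 3) = 8789000 such S), let X_S = 1 if S induces a K_3 (all C(3, 2) = 3 edges present). Then P(X_S = 1) = (1/2)^3 = 1/8. By linearity of expectation, E[# K_3] = C(376, 3) · (1/2)^3 = 8789000 / 8 = 1098625.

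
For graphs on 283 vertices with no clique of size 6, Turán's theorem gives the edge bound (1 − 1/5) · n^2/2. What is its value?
Turán density bound = (4/5) · 283^2/2 = 160178/5 ≈ 32035.6

Turán's theorem: ex(n, K_{r+1}) is achieved by the complete r-partite Turán graph T(n, r) with parts as balanced as possible, and is at most (1 − 1/r) · n^2/2. For r = 5, n = 283: the density bound is (4/5) · 80089/2 = 160178/5 ≈ 32035.6. The integer-valued extremum is e(T(283, 5)) = 32035, which is strictly less than the density bound 160178/5 since 5 ∤ 283 (the parts of T(283, 5) cannot all be equal).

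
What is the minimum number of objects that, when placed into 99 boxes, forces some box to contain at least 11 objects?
n = (11 − 1)·99 + 1 = 991

By the generalised pigeonhole principle, to guarantee some box contains ≥ r objects we need more than (r − 1) · k objects total. Threshold: n = (r − 1) · k + 1. With r = 11 and k = 99: n = 10 · 99 + 1 = 990 + 1 = 991. For n = 990 = 10 · 99, we can put exactly 10 objects in every box, avoiding 11 in any single one — so 991 is tight.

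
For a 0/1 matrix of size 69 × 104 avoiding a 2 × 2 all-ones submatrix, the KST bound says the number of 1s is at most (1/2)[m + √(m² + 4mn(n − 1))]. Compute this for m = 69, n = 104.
z(69, 104; 2, 2) ≤ (1/2)[69 + √(69² + 4·69·104·103)] = (1/2)[69 + √2961273] = 894.9175

Kővári–Sós–Turán: let r_1, ..., r_69 be the row sums and z = Σ r_i the total number of 1s. Each pair of columns can share at most one row with both entries 1 (else a 2×2 all-ones block appears), so Σ_i C(r_i, 2) ≤ C(104, 2) = 5356. By convexity Σ_i C(r_i, 2) ≥ 69·C(z/69, 2) = z(z − 69)/(2·69), giving z² − 69z − 69·104·103 ≤ 0 and hence z ≤ (1/2)[69 + √(4761 + 4·739128)] = (1/2)[69 + √2961273] ≈ (1/2)(69 + 1720.835) = 894.9175.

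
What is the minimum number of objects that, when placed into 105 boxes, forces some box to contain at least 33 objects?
n = (33 − 1)·105 + 1 = 3361

By the generalised pigeonhole principle, to guarantee some box contains ≥ r objects we need more than (r − 1) · k objects total. Threshold: n = (r − 1) · k + 1. With r = 33 and k = 105: n = 32 · 105 + 1 = 3360 + 1 = 3361. For n = 3360 = 32 · 105, we can put exactly 32 objects in every box, avoiding 33 in any single one — so 3361 is tight.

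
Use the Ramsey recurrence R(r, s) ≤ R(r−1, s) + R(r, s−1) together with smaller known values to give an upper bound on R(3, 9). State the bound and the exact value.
R(3, 9) ≤ R(2, 9) + R(3, 8) = 9 + 28 = 37; exact value R(3, 9) = 36.

The Erdős–Szekeres recurrence R(r, s) ≤ R(r−1, s) + R(r, s−1) applied to (r, s) = (3, 9) gives
  R(3, 9) ≤ R(2, 9) + R(3, 8) = 9 + 28 = 37.
(Recall R(2, k) = k and R is symmetric.) The recurrence is not tight here (it gives 37, but the exact value is R(3, 9) = 36); the tight upper bound requires a sharper argument than the simple recurrence, combined with a lower-bound construction on K_{35}.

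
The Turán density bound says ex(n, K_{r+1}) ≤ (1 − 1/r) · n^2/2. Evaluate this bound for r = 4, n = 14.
Turán density bound = (3/4) · 14^2/2 = 147/2 ≈ 73.5

Turán's theorem: ex(n, K_{r+1}) is achieved by the complete r-partite Turán graph T(n, r) with parts as balanced as possible, and is at most (1 − 1/r) · n^2/2. For r = 4, n = 14: the density bound is (3/4) · 196/2 = 147/2 ≈ 73.5. The integer-valued extremum is e(T(14, 4)) = 73, which is strictly less than the density bound 147/2 since 4 ∤ 14 (the parts of T(14, 4) cannot all be equal).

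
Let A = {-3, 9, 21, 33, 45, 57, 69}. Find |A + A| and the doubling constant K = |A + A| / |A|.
K = |A + A| / |A| = 13/7

Enumerate A + A = {a + b : a, b ∈ A}. With |A| = 7, there are |A|^2 = 49 ordered sum pairs; collecting distinct values, A + A = {-6, 6, 18, 30, 42, 54, 66, 78, 90, 102, 114, 126, 138}, so |A + A| = 13. Thus K = 13/7. Here |A + A| = 2|A| − 1 = 13, the minimum possible — so K = 13/7 is minimal, which holds iff A is an arithmetic progression.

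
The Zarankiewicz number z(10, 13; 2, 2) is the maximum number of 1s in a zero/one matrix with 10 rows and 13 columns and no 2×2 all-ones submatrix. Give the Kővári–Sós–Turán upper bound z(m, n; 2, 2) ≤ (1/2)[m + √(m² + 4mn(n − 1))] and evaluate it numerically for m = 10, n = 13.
z(10, 13; 2, 2) ≤ (1/2)[10 + √(10² + 4·10·13·12)] = (1/2)[10 + √6340] = 44.8121

Kővári–Sós–Turán: let r_1, ..., r_10 be the row sums and z = Σ r_i the total number of 1s. Each pair of columns can share at most one row with both entries 1 (else a 2×2 all-ones block appears), so Σ_i C(r_i, 2) ≤ C(13, 2) = 78. By convexity Σ_i C(r_i, 2) ≥ 10·C(z/10, 2) = z(z − 10)/(2·10), giving z² − 10z − 10·13·12 ≤ 0 and hence z ≤ (1/2)[10 + √(100 + 4·1560)] = (1/2)[10 + √6340] ≈ (1/2)(10 + 79.6241) = 44.8121.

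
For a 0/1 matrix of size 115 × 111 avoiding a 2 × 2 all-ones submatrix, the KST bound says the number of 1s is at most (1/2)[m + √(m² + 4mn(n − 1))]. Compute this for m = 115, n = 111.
z(115, 111; 2, 2) ≤ (1/2)[115 + √(115² + 4·115·111·110)] = (1/2)[115 + √5629825] = 1243.8626

Kővári–Sós–Turán: let r_1, ..., r_115 be the row sums and z = Σ r_i the total number of 1s. Each pair of columns can share at most one row with both entries 1 (else a 2×2 all-ones block appears), so Σ_i C(r_i, 2) ≤ C(111, 2) = 6105. By convexity Σ_i C(r_i, 2) ≥ 115·C(z/115, 2) = z(z − 115)/(2·115), giving z² − 115z − 115·111·110 ≤ 0 and hence z ≤ (1/2)[115 + √(13225 + 4·1404150)] = (1/2)[115 + √5629825] ≈ (1/2)(115 + 2372.7252) = 1243.8626.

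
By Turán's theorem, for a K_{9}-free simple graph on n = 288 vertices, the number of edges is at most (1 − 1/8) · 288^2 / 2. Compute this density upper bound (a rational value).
Turán density bound = (7/8) · 288^2/2 = 36288

Turán's theorem: ex(n, K_{r+1}) is achieved by the complete r-partite Turán graph T(n, r) with parts as balanced as possible, and is at most (1 − 1/r) · n^2/2. For r = 8, n = 288: the density bound is (7/8) · 82944/2 = 36288. Since 8 ∣ 288, the Turán graph T(288, 8) has parts of equal size 36, and its edge count e(T(288, 8)) = 36288 attains the density bound exactly.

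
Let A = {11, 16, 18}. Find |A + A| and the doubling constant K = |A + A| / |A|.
K = |A + A| / |A| = 6/3 = 2

Enumerate A + A = {a + b : a, b ∈ A}. With |A| = 3, there are |A|^2 = 9 ordered sum pairs; collecting distinct values, A + A = {22, 27, 29, 32, 34, 36}, so |A + A| = 6. Thus K = 6/3 = 2. For comparison, the minimum possible |A + A| over all 3-element sets is 2·3 − 1 = 5 (so min K = 5/3), attained only by arithmetic progressions.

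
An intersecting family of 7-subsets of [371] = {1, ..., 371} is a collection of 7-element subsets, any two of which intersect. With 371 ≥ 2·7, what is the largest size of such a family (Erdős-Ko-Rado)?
max |F| = C(370, 6) = 3421239098460

Erdős-Ko-Rado (1961): when n ≥ 2k, max |F| = C(n−1, k−1). The bound is attained by the star {A : i ∈ A} for any fixed i ∈ [n]. Here C(371−1, 7−1) = C(370, 6) = 3421239098460.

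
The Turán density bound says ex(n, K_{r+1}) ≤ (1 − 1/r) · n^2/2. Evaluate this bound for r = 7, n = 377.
Turán density bound = (6/7) · 377^2/2 = 426387/7 ≈ 60912.4286

Turán's theorem: ex(n, K_{r+1}) is achieved by the complete r-partite Turán graph T(n, r) with parts as balanced as possible, and is at most (1 − 1/r) · n^2/2. For r = 7, n = 377: the density bound is (6/7) · 142129/2 = 426387/7 ≈ 60912.4286. The integer-valued extremum is e(T(377, 7)) = 60912, which is strictly less than the density bound 426387/7 since 7 ∤ 377 (the parts of T(377, 7) cannot all be equal).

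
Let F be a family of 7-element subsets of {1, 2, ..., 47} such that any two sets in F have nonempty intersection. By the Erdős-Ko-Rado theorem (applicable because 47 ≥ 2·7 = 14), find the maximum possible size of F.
max |F| = C(46, 6) = 9366819

Erdős-Ko-Rado (1961): when n ≥ 2k, max |F| = C(n−1, k−1). The bound is attained by the star {A : i ∈ A} for any fixed i ∈ [n]. Here C(47−1, 7−1) = C(46, 6) = 9366819.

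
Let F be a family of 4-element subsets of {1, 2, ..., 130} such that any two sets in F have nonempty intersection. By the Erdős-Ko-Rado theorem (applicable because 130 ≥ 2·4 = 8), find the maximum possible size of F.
max |F| = C(129, 3) = 349504

Erdős-Ko-Rado (1961): when n ≥ 2k, max |F| = C(n−1, k−1). The bound is attained by the star {A : i ∈ A} for any fixed i ∈ [n]. Here C(130−1, 4−1) = C(129, 3) = 349504.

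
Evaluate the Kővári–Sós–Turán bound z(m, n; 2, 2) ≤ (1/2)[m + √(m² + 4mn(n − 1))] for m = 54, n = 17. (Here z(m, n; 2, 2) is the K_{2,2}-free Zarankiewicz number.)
z(54, 17; 2, 2) ≤ (1/2)[54 + √(54² + 4·54·17·16)] = (1/2)[54 + √61668] = 151.1652

Kővári–Sós–Turán: let r_1, ..., r_54 be the row sums and z = Σ r_i the total number of 1s. Each pair of columns can share at most one row with both entries 1 (else a 2×2 all-ones block appears), so Σ_i C(r_i, 2) ≤ C(17, 2) = 136. By convexity Σ_i C(r_i, 2) ≥ 54·C(z/54, 2) = z(z − 54)/(2·54), giving z² − 54z − 54·17·16 ≤ 0 and hence z ≤ (1/2)[54 + √(2916 + 4·14688)] = (1/2)[54 + √61668] ≈ (1/2)(54 + 248.3304) = 151.1652.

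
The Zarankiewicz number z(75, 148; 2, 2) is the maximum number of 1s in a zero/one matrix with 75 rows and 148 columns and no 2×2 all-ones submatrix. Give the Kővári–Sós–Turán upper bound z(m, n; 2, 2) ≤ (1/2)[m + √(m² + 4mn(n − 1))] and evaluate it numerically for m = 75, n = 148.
z(75, 148; 2, 2) ≤ (1/2)[75 + √(75² + 4·75·148·147)] = (1/2)[75 + √6532425] = 1315.4305

Kővári–Sós–Turán: let r_1, ..., r_75 be the row sums and z = Σ r_i the total number of 1s. Each pair of columns can share at most one row with both entries 1 (else a 2×2 all-ones block appears), so Σ_i C(r_i, 2) ≤ C(148, 2) = 10878. By convexity Σ_i C(r_i, 2) ≥ 75·C(z/75, 2) = z(z − 75)/(2·75), giving z² − 75z − 75·148·147 ≤ 0 and hence z ≤ (1/2)[75 + √(5625 + 4·1631700)] = (1/2)[75 + √6532425] ≈ (1/2)(75 + 2555.8609) = 1315.4305.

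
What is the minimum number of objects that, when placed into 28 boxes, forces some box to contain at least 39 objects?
n = (39 − 1)·28 + 1 = 1065

By the generalised pigeonhole principle, to guarantee some box contains ≥ r objects we need more than (r − 1) · k objects total. Threshold: n = (r − 1) · k + 1. With r = 39 and k = 28: n = 38 · 28 + 1 = 1064 + 1 = 1065. For n = 1064 = 38 · 28, we can put exactly 38 objects in every box, avoiding 39 in any single one — so 1065 is tight.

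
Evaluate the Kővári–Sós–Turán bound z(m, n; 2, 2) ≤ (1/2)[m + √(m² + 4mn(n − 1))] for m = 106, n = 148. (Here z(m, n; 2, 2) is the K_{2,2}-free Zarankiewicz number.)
z(106, 148; 2, 2) ≤ (1/2)[106 + √(106² + 4·106·148·147)] = (1/2)[106 + √9235780] = 1572.5213

Kővári–Sós–Turán: let r_1, ..., r_106 be the row sums and z = Σ r_i the total number of 1s. Each pair of columns can share at most one row with both entries 1 (else a 2×2 all-ones block appears), so Σ_i C(r_i, 2) ≤ C(148, 2) = 10878. By convexity Σ_i C(r_i, 2) ≥ 106·C(z/106, 2) = z(z − 106)/(2·106), giving z² − 106z − 106·148·147 ≤ 0 and hence z ≤ (1/2)[106 + √(11236 + 4·2306136)] = (1/2)[106 + √9235780] ≈ (1/2)(106 + 3039.0426) = 1572.5213.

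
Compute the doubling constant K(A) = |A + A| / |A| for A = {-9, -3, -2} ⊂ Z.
K = |A + A| / |A| = 6/3 = 2

Enumerate A + A = {a + b : a, b ∈ A}. With |A| = 3, there are |A|^2 = 9 ordered sum pairs; collecting distinct values, A + A = {-18, -12, -11, -6, -5, -4}, so |A + A| = 6. Thus K = 6/3 = 2. For comparison, the minimum possible |A + A| over all 3-element sets is 2·3 − 1 = 5 (so min K = 5/3), attained only by arithmetic progressions.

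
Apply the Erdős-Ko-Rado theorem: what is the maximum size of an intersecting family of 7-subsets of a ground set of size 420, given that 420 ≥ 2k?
max |F| = C(419, 6) = 7249960355352

The Erdős-Ko-Rado theorem states: for n ≥ 2k, an intersecting family of k-subsets of an n-element set has size at most C(n − 1, k − 1), with equality for 'star' families {A ⊆ [n] : |A| = k, i ∈ A} (fix an element i). For n = 420, k = 7: C(419, 6) = 7249960355352.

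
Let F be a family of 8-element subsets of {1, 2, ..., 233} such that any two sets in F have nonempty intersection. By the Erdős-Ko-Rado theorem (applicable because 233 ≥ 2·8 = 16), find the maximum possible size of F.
max |F| = C(232, 7) = 6550913878696

The Erdős-Ko-Rado theorem states: for n ≥ 2k, an intersecting family of k-subsets of an n-element set has size at most C(n − 1, k − 1), with equality for 'star' families {A ⊆ [n] : |A| = k, i ∈ A} (fix an element i). For n = 233, k = 8: C(232, 7) = 6550913878696.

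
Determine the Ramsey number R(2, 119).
R(2, 119) = 119

R(2, k) = k for all k ≥ 2: in a 2-colouring of K_k, either some edge is red (a red K_2) or all edges are blue (a blue K_k). And K_{118} coloured all-blue has no blue K_119, so R(2, 119) > 118. Hence R(2, 119) = 119.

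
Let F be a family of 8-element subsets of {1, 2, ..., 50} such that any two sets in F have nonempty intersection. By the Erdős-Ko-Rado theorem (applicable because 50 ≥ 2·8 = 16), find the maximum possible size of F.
max |F| = C(49, 7) = 85900584

The Erdős-Ko-Rado theorem states: for n ≥ 2k, an intersecting family of k-subsets of an n-element set has size at most C(n − 1, k − 1), with equality for 'star' families {A ⊆ [n] : |A| = k, i ∈ A} (fix an element i). For n = 50, k = 8: C(49, 7) = 85900584.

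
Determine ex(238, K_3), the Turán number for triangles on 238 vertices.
ex(238, K_3) = ⌊238^2/4⌋ = 14161

Mantel (1907): a triangle-free graph on n vertices has at most ⌊n^2/4⌋ edges, with equality for the complete bipartite graph K_{⌊n/2⌋, ⌈n/2⌉}. For n = 238: ⌊238^2/4⌋ = ⌊56644/4⌋ = 14161. The extremal graph is K_{119, 119}, which has 119·119 = 14161 edges.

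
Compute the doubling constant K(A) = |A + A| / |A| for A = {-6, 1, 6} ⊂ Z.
K = |A + A| / |A| = 6/3 = 2

Enumerate A + A = {a + b : a, b ∈ A}. With |A| = 3, there are |A|^2 = 9 ordered sum pairs; collecting distinct values, A + A = {-12, -5, 0, 2, 7, 12}, so |A + A| = 6. Thus K = 6/3 = 2. For comparison, the minimum possible |A + A| over all 3-element sets is 2·3 − 1 = 5 (so min K = 5/3), attained only by arithmetic progressions.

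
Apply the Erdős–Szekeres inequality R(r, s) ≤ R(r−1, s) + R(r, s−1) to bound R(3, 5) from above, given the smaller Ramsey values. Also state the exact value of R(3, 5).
R(3, 5) ≤ R(2, 5) + R(3, 4) = 5 + 9 = 14; exact value R(3, 5) = 14.

The Erdős–Szekeres recurrence R(r, s) ≤ R(r−1, s) + R(r, s−1) applied to (r, s) = (3, 5) gives
  R(3, 5) ≤ R(2, 5) + R(3, 4) = 5 + 9 = 14.
(Recall R(2, k) = k and R is symmetric.) Here the recurrence bound is tight: a matching lower-bound construction on K_{13} shows R(3, 5) > 13, so R(3, 5) = 14 exactly.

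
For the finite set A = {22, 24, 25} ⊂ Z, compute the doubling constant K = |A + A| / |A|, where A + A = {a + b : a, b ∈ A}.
K = |A + A| / |A| = 6/3 = 2

Enumerate A + A = {a + b : a, b ∈ A}. With |A| = 3, there are |A|^2 = 9 ordered sum pairs; collecting distinct values, A + A = {44, 46, 47, 48, 49, 50}, so |A + A| = 6. Thus K = 6/3 = 2. For comparison, the minimum possible |A + A| over all 3-element sets is 2·3 − 1 = 5 (so min K = 5/3), attained only by arithmetic progressions.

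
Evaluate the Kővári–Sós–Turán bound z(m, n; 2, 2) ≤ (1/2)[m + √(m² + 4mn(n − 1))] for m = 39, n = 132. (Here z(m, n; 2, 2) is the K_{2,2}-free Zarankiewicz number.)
z(39, 132; 2, 2) ≤ (1/2)[39 + √(39² + 4·39·132·131)] = (1/2)[39 + √2699073] = 840.9428

Kővári–Sós–Turán: let r_1, ..., r_39 be the row sums and z = Σ r_i the total number of 1s. Each pair of columns can share at most one row with both entries 1 (else a 2×2 all-ones block appears), so Σ_i C(r_i, 2) ≤ C(132, 2) = 8646. By convexity Σ_i C(r_i, 2) ≥ 39·C(z/39, 2) = z(z − 39)/(2·39), giving z² − 39z − 39·132·131 ≤ 0 and hence z ≤ (1/2)[39 + √(1521 + 4·674388)] = (1/2)[39 + √2699073] ≈ (1/2)(39 + 1642.8856) = 840.9428.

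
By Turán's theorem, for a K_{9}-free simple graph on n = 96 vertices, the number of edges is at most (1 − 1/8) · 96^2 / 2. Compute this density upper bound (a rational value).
Turán density bound = (7/8) · 96^2/2 = 4032

Turán's theorem: ex(n, K_{r+1}) is achieved by the complete r-partite Turán graph T(n, r) with parts as balanced as possible, and is at most (1 − 1/r) · n^2/2. For r = 8, n = 96: the density bound is (7/8) · 9216/2 = 4032. Since 8 ∣ 96, the Turán graph T(96, 8) has parts of equal size 12, and its edge count e(T(96, 8)) = 4032 attains the density bound exactly.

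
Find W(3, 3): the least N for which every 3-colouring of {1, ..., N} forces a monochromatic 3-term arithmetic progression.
W(3, 3) = 27

W(3, 3) = 27. The lower bound W(3, 3) > 26 comes from an explicit good 3-colouring of [1, 26]; the upper bound W(3, 3) ≤ 27 was verified by exhaustive search over 3-colourings of [1, 27].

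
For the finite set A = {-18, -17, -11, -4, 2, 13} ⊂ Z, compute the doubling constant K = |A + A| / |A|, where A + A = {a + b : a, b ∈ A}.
K = |A + A| / |A| = 19/6

Enumerate A + A = {a + b : a, b ∈ A}. With |A| = 6, there are |A|^2 = 36 ordered sum pairs; collecting distinct values, A + A = {-36, -35, -34, -29, -28, -22, -21, -16, -15, -9, -8, -5, -4, -2, 2, 4, 9, 15, 26}, so |A + A| = 19. Thus K = 19/6. For comparison, the minimum possible |A + A| over all 6-element sets is 2·6 − 1 = 11 (so min K = 11/6), attained only by arithmetic progressions.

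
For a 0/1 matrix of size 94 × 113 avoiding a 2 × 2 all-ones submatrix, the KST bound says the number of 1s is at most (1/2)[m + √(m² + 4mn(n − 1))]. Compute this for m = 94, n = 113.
z(94, 113; 2, 2) ≤ (1/2)[94 + √(94² + 4·94·113·112)] = (1/2)[94 + √4767492] = 1138.7294

Kővári–Sós–Turán: let r_1, ..., r_94 be the row sums and z = Σ r_i the total number of 1s. Each pair of columns can share at most one row with both entries 1 (else a 2×2 all-ones block appears), so Σ_i C(r_i, 2) ≤ C(113, 2) = 6328. By convexity Σ_i C(r_i, 2) ≥ 94·C(z/94, 2) = z(z − 94)/(2·94), giving z² − 94z − 94·113·112 ≤ 0 and hence z ≤ (1/2)[94 + √(8836 + 4·1189664)] = (1/2)[94 + √4767492] ≈ (1/2)(94 + 2183.4587) = 1138.7294.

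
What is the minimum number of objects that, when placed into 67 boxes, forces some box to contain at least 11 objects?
n = (11 − 1)·67 + 1 = 671

By the generalised pigeonhole principle, to guarantee some box contains ≥ r objects we need more than (r − 1) · k objects total. Threshold: n = (r − 1) · k + 1. With r = 11 and k = 67: n = 10 · 67 + 1 = 670 + 1 = 671. For n = 670 = 10 · 67, we can put exactly 10 objects in every box, avoiding 11 in any single one — so 671 is tight.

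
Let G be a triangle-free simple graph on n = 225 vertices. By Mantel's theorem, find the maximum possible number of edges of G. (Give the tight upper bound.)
ex(225, K_3) = ⌊225^2/4⌋ = 12656

Mantel (1907): a triangle-free graph on n vertices has at most ⌊n^2/4⌋ edges, with equality for the complete bipartite graph K_{⌊n/2⌋, ⌈n/2⌉}. For n = 225: ⌊225^2/4⌋ = ⌊50625/4⌋ = 12656. The extremal graph is K_{112, 113}, which has 112·113 = 12656 edges.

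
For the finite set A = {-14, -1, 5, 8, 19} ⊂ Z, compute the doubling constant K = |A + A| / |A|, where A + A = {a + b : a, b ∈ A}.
K = |A + A| / |A| = 15/5 = 3

Enumerate A + A = {a + b : a, b ∈ A}. With |A| = 5, there are |A|^2 = 25 ordered sum pairs; collecting distinct values, A + A = {-28, -15, -9, -6, -2, 4, 5, 7, 10, 13, 16, 18, 24, 27, 38}, so |A + A| = 15. Thus K = 15/5 = 3. For comparison, the minimum possible |A + A| over all 5-element sets is 2·5 − 1 = 9 (so min K = 9/5), attained only by arithmetic progressions.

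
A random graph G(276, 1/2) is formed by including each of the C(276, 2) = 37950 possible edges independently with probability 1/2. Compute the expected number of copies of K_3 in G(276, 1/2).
E[# K_3] = C(276, 3) · (1/2)^C(3, 2) = 3466100 / 2^3 = 866525/2 = 433262.5

For each 3-subset S of vertices (there are C(276, 3) = 3466100 such S), let X_S = 1 if S induces a K_3 (all C(3, 2) = 3 edges present). Then P(X_S = 1) = (1/2)^3 = 1/8. By linearity of expectation, E[# K_3] = C(276, 3) · (1/2)^3 = 3466100 / 8 = 866525/2 = 433262.5.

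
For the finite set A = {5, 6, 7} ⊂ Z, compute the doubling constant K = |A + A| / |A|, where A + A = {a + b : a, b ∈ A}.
K = |A + A| / |A| = 5/3

Enumerate A + A = {a + b : a, b ∈ A}. With |A| = 3, there are |A|^2 = 9 ordered sum pairs; collecting distinct values, A + A = {10, 11, 12, 13, 14}, so |A + A| = 5. Thus K = 5/3. Here |A + A| = 2|A| − 1 = 5, the minimum possible — so K = 5/3 is minimal, which holds iff A is an arithmetic progression.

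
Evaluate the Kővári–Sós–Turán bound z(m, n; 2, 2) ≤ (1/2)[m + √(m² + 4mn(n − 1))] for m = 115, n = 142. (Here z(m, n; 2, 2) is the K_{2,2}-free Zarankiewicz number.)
z(115, 142; 2, 2) ≤ (1/2)[115 + √(115² + 4·115·142·141)] = (1/2)[115 + √9223345] = 1575.998

Kővári–Sós–Turán: let r_1, ..., r_115 be the row sums and z = Σ r_i the total number of 1s. Each pair of columns can share at most one row with both entries 1 (else a 2×2 all-ones block appears), so Σ_i C(r_i, 2) ≤ C(142, 2) = 10011. By convexity Σ_i C(r_i, 2) ≥ 115·C(z/115, 2) = z(z − 115)/(2·115), giving z² − 115z − 115·142·141 ≤ 0 and hence z ≤ (1/2)[115 + √(13225 + 4·2302530)] = (1/2)[115 + √9223345] ≈ (1/2)(115 + 3036.996) = 1575.998.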